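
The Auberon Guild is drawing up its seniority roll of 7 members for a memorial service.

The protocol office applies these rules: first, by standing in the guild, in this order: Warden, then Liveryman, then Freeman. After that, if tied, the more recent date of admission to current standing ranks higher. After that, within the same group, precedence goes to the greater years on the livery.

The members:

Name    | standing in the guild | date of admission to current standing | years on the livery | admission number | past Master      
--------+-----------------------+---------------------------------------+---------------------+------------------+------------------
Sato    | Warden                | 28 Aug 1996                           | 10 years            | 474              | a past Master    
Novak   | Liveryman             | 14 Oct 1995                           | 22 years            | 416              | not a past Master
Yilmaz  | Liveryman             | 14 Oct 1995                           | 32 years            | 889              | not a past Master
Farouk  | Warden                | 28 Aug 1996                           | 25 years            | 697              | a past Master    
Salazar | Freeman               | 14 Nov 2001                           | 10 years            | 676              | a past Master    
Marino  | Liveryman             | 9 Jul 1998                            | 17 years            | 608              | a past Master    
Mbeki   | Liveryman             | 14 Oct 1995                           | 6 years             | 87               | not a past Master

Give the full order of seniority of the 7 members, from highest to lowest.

Farouk, Sato, Marino, Yilmaz, Novak, Mbeki, Salazar

By standing in the guild: Farouk and Sato (Warden); then Marino, Yilmaz, Novak and Mbeki (Liveryman); then Salazar (Freeman).
Farouk and Sato both have date of admission to current standing 28 Aug 1996, so the next rule applies.
Among Farouk and Sato, by years on the livery (higher first): Farouk (25 years) before Sato (10 years).
Among Marino, Yilmaz, Novak and Mbeki, by date of admission to current standing (later first): Marino (9 Jul 1998) before Yilmaz, Novak and Mbeki (14 Oct 1995).
Among Yilmaz, Novak and Mbeki, by years on the livery (higher first): Yilmaz (32 years) before Novak (22 years) before Mbeki (6 years).
Full order: Farouk, Sato, Marino, Yilmaz, Novak, Mbeki, Salazar.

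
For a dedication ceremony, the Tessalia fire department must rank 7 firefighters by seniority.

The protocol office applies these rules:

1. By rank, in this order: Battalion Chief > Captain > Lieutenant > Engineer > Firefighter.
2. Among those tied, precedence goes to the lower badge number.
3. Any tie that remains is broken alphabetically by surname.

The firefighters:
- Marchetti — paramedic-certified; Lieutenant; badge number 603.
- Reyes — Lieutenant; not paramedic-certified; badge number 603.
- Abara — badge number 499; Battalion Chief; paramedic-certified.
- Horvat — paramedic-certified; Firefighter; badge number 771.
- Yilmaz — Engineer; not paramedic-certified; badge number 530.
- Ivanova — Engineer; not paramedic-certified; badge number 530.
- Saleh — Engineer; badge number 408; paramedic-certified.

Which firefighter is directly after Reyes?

By rank: Abara (Battalion Chief); then Marchetti and Reyes (Lieutenant); then Saleh, Ivanova and Yilmaz (Engineer); then Horvat (Firefighter).
Marchetti and Reyes both have badge number 603, so the next rule applies.
Among Marchetti and Reyes, alphabetically by surname: Marchetti before Reyes.
Among Saleh, Ivanova and Yilmaz, by badge number (lower first): Saleh (408) before Ivanova and Yilmaz (530).
Among Ivanova and Yilmaz, alphabetically by surname: Ivanova before Yilmaz.
Order: Abara, Marchetti, Reyes, Saleh, Ivanova, Yilmaz, Horvat.

Saleh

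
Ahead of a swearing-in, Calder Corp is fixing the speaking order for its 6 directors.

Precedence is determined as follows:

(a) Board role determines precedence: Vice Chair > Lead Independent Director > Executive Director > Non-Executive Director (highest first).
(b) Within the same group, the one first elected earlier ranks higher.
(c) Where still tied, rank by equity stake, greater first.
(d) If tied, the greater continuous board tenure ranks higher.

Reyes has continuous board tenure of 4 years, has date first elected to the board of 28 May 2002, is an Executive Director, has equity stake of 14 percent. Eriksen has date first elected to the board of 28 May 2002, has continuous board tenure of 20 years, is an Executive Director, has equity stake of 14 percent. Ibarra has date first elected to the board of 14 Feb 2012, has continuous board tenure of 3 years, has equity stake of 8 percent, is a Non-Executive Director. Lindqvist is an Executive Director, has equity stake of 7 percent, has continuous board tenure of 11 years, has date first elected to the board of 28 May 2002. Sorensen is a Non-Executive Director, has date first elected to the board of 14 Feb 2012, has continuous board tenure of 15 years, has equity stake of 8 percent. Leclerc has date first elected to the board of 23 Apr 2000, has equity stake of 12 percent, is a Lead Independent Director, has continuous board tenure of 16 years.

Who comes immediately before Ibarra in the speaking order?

Sorensen

By board role: Leclerc (Lead Independent Director); then Eriksen, Reyes and Lindqvist (Executive Director); then Sorensen and Ibarra (Non-Executive Director).
Eriksen, Reyes and Lindqvist all have date first elected to the board 28 May 2002, so the next rule applies.
Among Eriksen, Reyes and Lindqvist, by equity stake (higher first): Eriksen and Reyes (14 percent) before Lindqvist (7 percent).
Among Eriksen and Reyes, by continuous board tenure (higher first): Eriksen (20 years) before Reyes (4 years).
Sorensen and Ibarra both have date first elected to the board 14 Feb 2012, so the next rule applies.
Sorensen and Ibarra both have equity stake 8 percent, so the next rule applies.
Among Sorensen and Ibarra, by continuous board tenure (higher first): Sorensen (15 years) before Ibarra (3 years).
Order: Leclerc, Eriksen, Reyes, Lindqvist, Sorensen, Ibarra.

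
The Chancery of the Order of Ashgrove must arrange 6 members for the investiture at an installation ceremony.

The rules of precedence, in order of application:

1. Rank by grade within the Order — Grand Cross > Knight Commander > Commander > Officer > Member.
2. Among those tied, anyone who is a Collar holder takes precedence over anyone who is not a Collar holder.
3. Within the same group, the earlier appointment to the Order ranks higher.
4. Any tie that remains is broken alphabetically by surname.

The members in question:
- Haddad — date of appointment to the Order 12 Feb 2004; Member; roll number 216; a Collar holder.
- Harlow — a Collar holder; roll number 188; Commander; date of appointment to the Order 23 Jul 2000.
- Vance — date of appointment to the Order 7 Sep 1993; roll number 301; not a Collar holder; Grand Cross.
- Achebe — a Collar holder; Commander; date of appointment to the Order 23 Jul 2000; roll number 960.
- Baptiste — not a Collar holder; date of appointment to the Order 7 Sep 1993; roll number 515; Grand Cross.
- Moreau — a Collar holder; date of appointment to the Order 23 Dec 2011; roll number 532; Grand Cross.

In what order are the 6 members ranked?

Moreau, Baptiste, Vance, Achebe, Harlow, Haddad

By grade within the Order: Moreau, Baptiste and Vance (Grand Cross); then Achebe and Harlow (Commander); then Haddad (Member).
Among Moreau, Baptiste and Vance, a Collar holder before not a Collar holder: Moreau (a Collar holder) before Baptiste and Vance (not a Collar holder).
Baptiste and Vance both have date of appointment to the Order 7 Sep 1993, so the next rule applies.
Among Baptiste and Vance, alphabetically by surname: Baptiste before Vance.
Achebe and Harlow are each a Collar holder, so the next rule applies.
Achebe and Harlow both have date of appointment to the Order 23 Jul 2000, so the next rule applies.
Among Achebe and Harlow, alphabetically by surname: Achebe before Harlow.
Full order: Moreau, Baptiste, Vance, Achebe, Harlow, Haddad.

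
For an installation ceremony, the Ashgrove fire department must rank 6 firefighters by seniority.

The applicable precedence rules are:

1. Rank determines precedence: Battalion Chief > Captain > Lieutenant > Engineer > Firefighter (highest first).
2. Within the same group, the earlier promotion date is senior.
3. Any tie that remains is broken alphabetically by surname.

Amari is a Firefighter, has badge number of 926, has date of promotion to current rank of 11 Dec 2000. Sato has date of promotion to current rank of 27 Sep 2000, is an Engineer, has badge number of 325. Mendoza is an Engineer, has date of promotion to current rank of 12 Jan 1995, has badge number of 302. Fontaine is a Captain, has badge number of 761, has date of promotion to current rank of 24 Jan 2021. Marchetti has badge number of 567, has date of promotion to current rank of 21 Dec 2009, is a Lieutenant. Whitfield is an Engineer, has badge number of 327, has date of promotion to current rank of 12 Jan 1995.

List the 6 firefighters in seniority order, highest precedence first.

Fontaine, Marchetti, Mendoza, Whitfield, Sato, Amari

By rank: Fontaine (Captain); then Marchetti (Lieutenant); then Mendoza, Whitfield and Sato (Engineer); then Amari (Firefighter).
Among Mendoza, Whitfield and Sato, by date of promotion to current rank (earlier first): Mendoza and Whitfield (12 Jan 1995) before Sato (27 Sep 2000).
Among Mendoza and Whitfield, alphabetically by surname: Mendoza before Whitfield.
Full order: Fontaine, Marchetti, Mendoza, Whitfield, Sato, Amari.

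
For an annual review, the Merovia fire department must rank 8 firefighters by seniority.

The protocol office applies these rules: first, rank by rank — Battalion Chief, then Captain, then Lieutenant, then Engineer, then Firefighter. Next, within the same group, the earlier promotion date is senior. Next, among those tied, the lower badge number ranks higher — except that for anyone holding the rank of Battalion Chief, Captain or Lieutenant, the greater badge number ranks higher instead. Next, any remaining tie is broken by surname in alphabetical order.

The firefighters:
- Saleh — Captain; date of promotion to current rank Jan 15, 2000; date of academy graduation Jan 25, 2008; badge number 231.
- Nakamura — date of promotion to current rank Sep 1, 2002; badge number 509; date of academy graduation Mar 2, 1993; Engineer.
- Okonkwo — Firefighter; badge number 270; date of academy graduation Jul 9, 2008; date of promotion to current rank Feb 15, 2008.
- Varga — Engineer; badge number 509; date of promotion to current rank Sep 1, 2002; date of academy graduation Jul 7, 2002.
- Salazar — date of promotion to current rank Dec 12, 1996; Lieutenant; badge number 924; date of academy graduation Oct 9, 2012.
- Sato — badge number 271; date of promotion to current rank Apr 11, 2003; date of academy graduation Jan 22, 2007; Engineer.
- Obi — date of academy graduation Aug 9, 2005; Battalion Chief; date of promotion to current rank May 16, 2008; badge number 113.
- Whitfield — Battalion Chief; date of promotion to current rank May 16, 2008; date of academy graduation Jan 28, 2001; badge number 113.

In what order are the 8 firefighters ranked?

By rank: Obi and Whitfield (Battalion Chief); then Saleh (Captain); then Salazar (Lieutenant); then Nakamura, Varga and Sato (Engineer); then Okonkwo (Firefighter).
Obi and Whitfield both have date of promotion to current rank May 16, 2008, so the next rule applies.
Obi and Whitfield both have badge number 113, so the next rule applies.
Among Obi and Whitfield, alphabetically by surname: Obi before Whitfield.
Among Nakamura, Varga and Sato, by date of promotion to current rank (earlier first): Nakamura and Varga (Sep 1, 2002) before Sato (Apr 11, 2003).
Nakamura and Varga both have badge number 509, so the next rule applies.
Among Nakamura and Varga, alphabetically by surname: Nakamura before Varga.
Full order: Obi, Whitfield, Saleh, Salazar, Nakamura, Varga, Sato, Okonkwo.

Obi, Whitfield, Saleh, Salazar, Nakamura, Varga, Sato, Okonkwo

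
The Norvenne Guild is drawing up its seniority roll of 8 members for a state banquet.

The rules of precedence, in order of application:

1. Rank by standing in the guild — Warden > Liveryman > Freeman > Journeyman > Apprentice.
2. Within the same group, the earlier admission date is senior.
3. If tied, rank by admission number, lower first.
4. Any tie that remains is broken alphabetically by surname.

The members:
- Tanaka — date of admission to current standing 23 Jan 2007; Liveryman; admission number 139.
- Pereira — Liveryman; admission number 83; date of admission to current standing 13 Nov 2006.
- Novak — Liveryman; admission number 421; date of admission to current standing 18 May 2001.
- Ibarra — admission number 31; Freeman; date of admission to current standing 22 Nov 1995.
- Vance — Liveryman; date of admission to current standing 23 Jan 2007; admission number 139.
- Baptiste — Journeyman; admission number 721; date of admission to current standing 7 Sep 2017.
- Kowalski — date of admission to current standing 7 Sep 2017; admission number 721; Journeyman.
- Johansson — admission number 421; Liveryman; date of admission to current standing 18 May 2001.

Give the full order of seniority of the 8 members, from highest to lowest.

By standing in the guild: Johansson, Novak, Pereira, Tanaka and Vance (Liveryman); then Ibarra (Freeman); then Baptiste and Kowalski (Journeyman).
Among Johansson, Novak, Pereira, Tanaka and Vance, by date of admission to current standing (earlier first): Johansson and Novak (18 May 2001) before Pereira (13 Nov 2006) before Tanaka and Vance (23 Jan 2007).
Johansson and Novak both have admission number 421, so the next rule applies.
Among Johansson and Novak, alphabetically by surname: Johansson before Novak.
Tanaka and Vance both have admission number 139, so the next rule applies.
Among Tanaka and Vance, alphabetically by surname: Tanaka before Vance.
Baptiste and Kowalski both have date of admission to current standing 7 Sep 2017, so the next rule applies.
Baptiste and Kowalski both have admission number 721, so the next rule applies.
Among Baptiste and Kowalski, alphabetically by surname: Baptiste before Kowalski.
Full order: Johansson, Novak, Pereira, Tanaka, Vance, Ibarra, Baptiste, Kowalski.

Johansson, Novak, Pereira, Tanaka, Vance, Ibarra, Baptiste, Kowalski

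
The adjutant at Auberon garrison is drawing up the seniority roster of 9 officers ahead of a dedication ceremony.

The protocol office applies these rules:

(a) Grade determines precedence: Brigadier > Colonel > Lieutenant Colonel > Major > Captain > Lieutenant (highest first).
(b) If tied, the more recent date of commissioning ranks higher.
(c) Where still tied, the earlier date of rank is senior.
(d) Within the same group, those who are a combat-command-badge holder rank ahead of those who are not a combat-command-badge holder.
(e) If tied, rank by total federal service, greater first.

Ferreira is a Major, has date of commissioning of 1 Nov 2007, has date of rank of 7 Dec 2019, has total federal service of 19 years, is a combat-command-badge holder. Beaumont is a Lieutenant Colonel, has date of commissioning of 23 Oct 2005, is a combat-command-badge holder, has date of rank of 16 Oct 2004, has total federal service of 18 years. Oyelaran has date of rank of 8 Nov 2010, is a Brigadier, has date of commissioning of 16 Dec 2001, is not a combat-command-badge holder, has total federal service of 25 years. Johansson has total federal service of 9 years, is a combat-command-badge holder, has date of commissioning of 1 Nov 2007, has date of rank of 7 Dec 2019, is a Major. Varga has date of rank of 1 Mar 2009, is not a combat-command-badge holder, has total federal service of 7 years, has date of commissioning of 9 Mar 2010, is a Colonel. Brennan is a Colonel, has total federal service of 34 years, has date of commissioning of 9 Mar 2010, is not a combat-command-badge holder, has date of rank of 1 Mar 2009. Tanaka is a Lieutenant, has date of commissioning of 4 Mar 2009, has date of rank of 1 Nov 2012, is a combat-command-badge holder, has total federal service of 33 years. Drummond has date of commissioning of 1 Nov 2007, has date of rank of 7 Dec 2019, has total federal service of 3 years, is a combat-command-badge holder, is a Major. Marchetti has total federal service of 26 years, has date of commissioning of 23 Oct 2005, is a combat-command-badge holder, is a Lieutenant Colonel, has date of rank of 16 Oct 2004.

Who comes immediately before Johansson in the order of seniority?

Ferreira

By grade: Oyelaran (Brigadier); then Brennan and Varga (Colonel); then Marchetti and Beaumont (Lieutenant Colonel); then Ferreira, Johansson and Drummond (Major); then Tanaka (Lieutenant).
Brennan and Varga both have date of commissioning 9 Mar 2010, so the next rule applies.
Brennan and Varga both have date of rank 1 Mar 2009, so the next rule applies.
Brennan and Varga are each not a combat-command-badge holder, so the next rule applies.
Among Brennan and Varga, by total federal service (higher first): Brennan (34 years) before Varga (7 years).
Marchetti and Beaumont both have date of commissioning 23 Oct 2005, so the next rule applies.
Marchetti and Beaumont both have date of rank 16 Oct 2004, so the next rule applies.
Marchetti and Beaumont are each a combat-command-badge holder, so the next rule applies.
Among Marchetti and Beaumont, by total federal service (higher first): Marchetti (26 years) before Beaumont (18 years).
Ferreira, Johansson and Drummond all have date of commissioning 1 Nov 2007, so the next rule applies.
Ferreira, Johansson and Drummond all have date of rank 7 Dec 2019, so the next rule applies.
Ferreira, Johansson and Drummond are each a combat-command-badge holder, so the next rule applies.
Among Ferreira, Johansson and Drummond, by total federal service (higher first): Ferreira (19 years) before Johansson (9 years) before Drummond (3 years).
Order: Oyelaran, Brennan, Varga, Marchetti, Beaumont, Ferreira, Johansson, Drummond, Tanaka.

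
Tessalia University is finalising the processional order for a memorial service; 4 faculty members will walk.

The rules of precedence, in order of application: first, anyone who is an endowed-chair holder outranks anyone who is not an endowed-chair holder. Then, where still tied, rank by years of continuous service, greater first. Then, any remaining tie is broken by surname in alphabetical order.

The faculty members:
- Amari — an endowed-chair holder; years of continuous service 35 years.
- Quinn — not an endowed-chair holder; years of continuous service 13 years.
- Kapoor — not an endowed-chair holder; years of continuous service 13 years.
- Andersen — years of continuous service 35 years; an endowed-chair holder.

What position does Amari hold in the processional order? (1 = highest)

1

By the first rule: Amari and Andersen (both an endowed-chair holder); then Kapoor and Quinn (both not an endowed-chair holder).
Amari and Andersen both have years of continuous service 35 years, so the next rule applies.
Among Amari and Andersen, alphabetically by surname: Amari before Andersen.
Kapoor and Quinn both have years of continuous service 13 years, so the next rule applies.
Among Kapoor and Quinn, alphabetically by surname: Kapoor before Quinn.
Order: Amari, Andersen, Kapoor, Quinn. So position 1.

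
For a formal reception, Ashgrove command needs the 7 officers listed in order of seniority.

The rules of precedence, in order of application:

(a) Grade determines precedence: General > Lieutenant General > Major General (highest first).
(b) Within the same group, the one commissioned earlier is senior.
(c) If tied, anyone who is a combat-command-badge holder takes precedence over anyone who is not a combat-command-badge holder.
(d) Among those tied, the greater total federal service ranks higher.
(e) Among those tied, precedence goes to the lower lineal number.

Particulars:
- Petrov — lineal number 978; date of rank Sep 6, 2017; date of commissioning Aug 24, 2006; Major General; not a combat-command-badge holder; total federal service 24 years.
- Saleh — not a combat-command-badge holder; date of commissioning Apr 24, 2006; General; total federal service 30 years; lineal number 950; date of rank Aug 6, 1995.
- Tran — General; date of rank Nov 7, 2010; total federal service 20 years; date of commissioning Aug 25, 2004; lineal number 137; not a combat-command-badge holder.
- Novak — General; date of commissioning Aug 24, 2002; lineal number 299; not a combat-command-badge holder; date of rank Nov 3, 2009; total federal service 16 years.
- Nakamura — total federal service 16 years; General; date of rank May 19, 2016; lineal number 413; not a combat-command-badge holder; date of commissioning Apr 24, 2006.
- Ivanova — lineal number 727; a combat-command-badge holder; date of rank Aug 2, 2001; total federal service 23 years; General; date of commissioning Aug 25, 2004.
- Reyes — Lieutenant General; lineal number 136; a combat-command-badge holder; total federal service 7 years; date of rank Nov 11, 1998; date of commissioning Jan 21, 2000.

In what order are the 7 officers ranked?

Novak, Ivanova, Tran, Saleh, Nakamura, Reyes, Petrov

By grade: Novak, Ivanova, Tran, Saleh and Nakamura (General); then Reyes (Lieutenant General); then Petrov (Major General).
Among Novak, Ivanova, Tran, Saleh and Nakamura, by date of commissioning (earlier first): Novak (Aug 24, 2002) before Ivanova and Tran (Aug 25, 2004) before Saleh and Nakamura (Apr 24, 2006).
Among Ivanova and Tran, a combat-command-badge holder before not a combat-command-badge holder: Ivanova (a combat-command-badge holder) before Tran (not a combat-command-badge holder).
Saleh and Nakamura are each not a combat-command-badge holder, so the next rule applies.
Among Saleh and Nakamura, by total federal service (higher first): Saleh (30 years) before Nakamura (16 years).
Full order: Novak, Ivanova, Tran, Saleh, Nakamura, Reyes, Petrov.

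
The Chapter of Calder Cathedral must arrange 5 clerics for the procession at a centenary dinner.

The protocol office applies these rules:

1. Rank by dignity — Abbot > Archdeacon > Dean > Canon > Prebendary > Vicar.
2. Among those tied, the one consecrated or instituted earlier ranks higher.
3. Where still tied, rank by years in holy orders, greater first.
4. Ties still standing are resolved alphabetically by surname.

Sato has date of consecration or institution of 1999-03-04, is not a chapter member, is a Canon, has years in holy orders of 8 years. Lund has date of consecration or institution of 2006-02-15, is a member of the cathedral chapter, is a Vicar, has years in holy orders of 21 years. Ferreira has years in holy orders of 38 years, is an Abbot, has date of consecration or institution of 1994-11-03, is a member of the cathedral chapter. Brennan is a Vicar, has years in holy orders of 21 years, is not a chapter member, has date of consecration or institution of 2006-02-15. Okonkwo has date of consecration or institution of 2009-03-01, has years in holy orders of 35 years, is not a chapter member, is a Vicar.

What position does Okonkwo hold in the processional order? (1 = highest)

By dignity: Ferreira (Abbot); then Sato (Canon); then Brennan, Lund and Okonkwo (Vicar).
Among Brennan, Lund and Okonkwo, by date of consecration or institution (earlier first): Brennan and Lund (2006-02-15) before Okonkwo (2009-03-01).
Brennan and Lund both have years in holy orders 21 years, so the next rule applies.
Among Brennan and Lund, alphabetically by surname: Brennan before Lund.
Order: Ferreira, Sato, Brennan, Lund, Okonkwo. So position 5.

5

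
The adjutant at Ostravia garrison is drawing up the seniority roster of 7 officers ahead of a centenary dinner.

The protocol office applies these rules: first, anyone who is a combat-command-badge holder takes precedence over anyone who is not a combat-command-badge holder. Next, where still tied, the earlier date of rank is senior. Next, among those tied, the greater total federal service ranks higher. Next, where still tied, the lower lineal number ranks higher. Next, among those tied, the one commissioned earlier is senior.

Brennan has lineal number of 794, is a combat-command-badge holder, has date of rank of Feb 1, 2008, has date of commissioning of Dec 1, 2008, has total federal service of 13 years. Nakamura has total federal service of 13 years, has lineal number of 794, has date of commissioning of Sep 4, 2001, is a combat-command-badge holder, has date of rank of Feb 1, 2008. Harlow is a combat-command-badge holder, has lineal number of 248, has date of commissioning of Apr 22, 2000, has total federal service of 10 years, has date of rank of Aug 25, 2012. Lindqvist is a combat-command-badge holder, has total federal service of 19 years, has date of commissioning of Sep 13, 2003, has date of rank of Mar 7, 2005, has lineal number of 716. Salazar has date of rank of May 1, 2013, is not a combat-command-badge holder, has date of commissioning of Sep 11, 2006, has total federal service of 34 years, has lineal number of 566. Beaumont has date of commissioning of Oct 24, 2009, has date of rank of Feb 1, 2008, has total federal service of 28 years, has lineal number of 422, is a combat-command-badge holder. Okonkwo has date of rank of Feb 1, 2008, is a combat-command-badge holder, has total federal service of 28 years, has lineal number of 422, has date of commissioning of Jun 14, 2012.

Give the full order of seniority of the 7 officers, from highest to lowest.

By the first rule: Lindqvist, Beaumont, Okonkwo, Nakamura, Brennan and Harlow (each a combat-command-badge holder); then Salazar (not a combat-command-badge holder).
Among Lindqvist, Beaumont, Okonkwo, Nakamura, Brennan and Harlow, by date of rank (earlier first): Lindqvist (Mar 7, 2005) before Beaumont, Okonkwo, Nakamura and Brennan (Feb 1, 2008) before Harlow (Aug 25, 2012).
Among Beaumont, Okonkwo, Nakamura and Brennan, by total federal service (higher first): Beaumont and Okonkwo (28 years) before Nakamura and Brennan (13 years).
Beaumont and Okonkwo both have lineal number 422, so the next rule applies.
Among Beaumont and Okonkwo, by date of commissioning (earlier first): Beaumont (Oct 24, 2009) before Okonkwo (Jun 14, 2012).
Nakamura and Brennan both have lineal number 794, so the next rule applies.
Among Nakamura and Brennan, by date of commissioning (earlier first): Nakamura (Sep 4, 2001) before Brennan (Dec 1, 2008).
Full order: Lindqvist, Beaumont, Okonkwo, Nakamura, Brennan, Harlow, Salazar.

Lindqvist, Beaumont, Okonkwo, Nakamura, Brennan, Harlow, Salazar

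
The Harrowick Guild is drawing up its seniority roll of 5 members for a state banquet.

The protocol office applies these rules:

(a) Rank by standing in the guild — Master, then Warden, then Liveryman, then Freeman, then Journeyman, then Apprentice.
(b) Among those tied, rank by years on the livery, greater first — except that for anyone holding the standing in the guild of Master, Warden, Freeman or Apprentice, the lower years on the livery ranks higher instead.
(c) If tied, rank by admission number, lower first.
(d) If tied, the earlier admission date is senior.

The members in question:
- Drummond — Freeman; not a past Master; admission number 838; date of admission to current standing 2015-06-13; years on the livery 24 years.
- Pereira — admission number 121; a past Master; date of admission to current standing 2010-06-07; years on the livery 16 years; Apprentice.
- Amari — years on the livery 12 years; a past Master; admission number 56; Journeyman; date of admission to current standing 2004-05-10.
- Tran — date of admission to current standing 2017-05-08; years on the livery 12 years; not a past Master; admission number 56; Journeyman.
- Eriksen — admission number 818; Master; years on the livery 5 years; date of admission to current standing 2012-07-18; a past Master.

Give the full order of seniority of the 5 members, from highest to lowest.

Eriksen, Drummond, Amari, Tran, Pereira

By standing in the guild: Eriksen (Master); then Drummond (Freeman); then Amari and Tran (Journeyman); then Pereira (Apprentice).
Amari and Tran both have years on the livery 12 years, so the next rule applies.
Amari and Tran both have admission number 56, so the next rule applies.
Among Amari and Tran, by date of admission to current standing (earlier first): Amari (2004-05-10) before Tran (2017-05-08).
Full order: Eriksen, Drummond, Amari, Tran, Pereira.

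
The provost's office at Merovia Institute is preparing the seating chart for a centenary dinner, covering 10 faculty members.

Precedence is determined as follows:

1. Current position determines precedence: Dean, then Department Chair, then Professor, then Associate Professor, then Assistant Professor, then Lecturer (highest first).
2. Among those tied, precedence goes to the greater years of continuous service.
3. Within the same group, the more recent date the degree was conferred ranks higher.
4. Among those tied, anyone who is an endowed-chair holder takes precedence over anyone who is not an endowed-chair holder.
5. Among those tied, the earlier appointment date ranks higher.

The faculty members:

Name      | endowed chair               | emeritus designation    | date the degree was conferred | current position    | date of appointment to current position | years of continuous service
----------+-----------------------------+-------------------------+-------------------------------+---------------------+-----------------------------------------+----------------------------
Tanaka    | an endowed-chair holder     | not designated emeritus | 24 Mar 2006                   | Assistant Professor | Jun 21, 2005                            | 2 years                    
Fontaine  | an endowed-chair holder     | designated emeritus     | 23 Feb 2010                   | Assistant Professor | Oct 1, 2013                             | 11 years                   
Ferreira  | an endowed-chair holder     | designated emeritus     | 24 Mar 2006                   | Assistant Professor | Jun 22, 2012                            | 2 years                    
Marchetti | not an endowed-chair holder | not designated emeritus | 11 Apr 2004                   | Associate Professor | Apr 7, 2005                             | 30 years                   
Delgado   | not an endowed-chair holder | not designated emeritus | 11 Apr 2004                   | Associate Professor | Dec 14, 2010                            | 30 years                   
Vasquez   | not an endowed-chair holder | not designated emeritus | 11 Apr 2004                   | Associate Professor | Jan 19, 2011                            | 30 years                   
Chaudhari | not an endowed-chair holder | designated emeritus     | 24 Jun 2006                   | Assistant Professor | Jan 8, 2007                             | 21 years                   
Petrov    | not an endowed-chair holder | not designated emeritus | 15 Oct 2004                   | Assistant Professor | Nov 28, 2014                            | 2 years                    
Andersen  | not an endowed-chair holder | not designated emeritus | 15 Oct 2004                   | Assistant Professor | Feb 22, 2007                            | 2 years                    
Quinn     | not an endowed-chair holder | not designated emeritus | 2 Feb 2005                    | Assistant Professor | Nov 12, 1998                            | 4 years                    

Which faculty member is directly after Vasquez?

By current position: Marchetti, Delgado and Vasquez (Associate Professor); then Chaudhari, Fontaine, Quinn, Tanaka, Ferreira, Andersen and Petrov (Assistant Professor).
Marchetti, Delgado and Vasquez all have years of continuous service 30 years, so the next rule applies.
Marchetti, Delgado and Vasquez all have date the degree was conferred 11 Apr 2004, so the next rule applies.
Marchetti, Delgado and Vasquez are each not an endowed-chair holder, so the next rule applies.
Among Marchetti, Delgado and Vasquez, by date of appointment to current position (earlier first): Marchetti (Apr 7, 2005) before Delgado (Dec 14, 2010) before Vasquez (Jan 19, 2011).
Among Chaudhari, Fontaine, Quinn, Tanaka, Ferreira, Andersen and Petrov, by years of continuous service (higher first): Chaudhari (21 years) before Fontaine (11 years) before Quinn (4 years) before Tanaka, Ferreira, Andersen and Petrov (2 years).
Among Tanaka, Ferreira, Andersen and Petrov, by date the degree was conferred (later first): Tanaka and Ferreira (24 Mar 2006) before Andersen and Petrov (15 Oct 2004).
Tanaka and Ferreira are each an endowed-chair holder, so the next rule applies.
Among Tanaka and Ferreira, by date of appointment to current position (earlier first): Tanaka (Jun 21, 2005) before Ferreira (Jun 22, 2012).
Andersen and Petrov are each not an endowed-chair holder, so the next rule applies.
Among Andersen and Petrov, by date of appointment to current position (earlier first): Andersen (Feb 22, 2007) before Petrov (Nov 28, 2014).
Order: Marchetti, Delgado, Vasquez, Chaudhari, Fontaine, Quinn, Tanaka, Ferreira, Andersen, Petrov.

Chaudhari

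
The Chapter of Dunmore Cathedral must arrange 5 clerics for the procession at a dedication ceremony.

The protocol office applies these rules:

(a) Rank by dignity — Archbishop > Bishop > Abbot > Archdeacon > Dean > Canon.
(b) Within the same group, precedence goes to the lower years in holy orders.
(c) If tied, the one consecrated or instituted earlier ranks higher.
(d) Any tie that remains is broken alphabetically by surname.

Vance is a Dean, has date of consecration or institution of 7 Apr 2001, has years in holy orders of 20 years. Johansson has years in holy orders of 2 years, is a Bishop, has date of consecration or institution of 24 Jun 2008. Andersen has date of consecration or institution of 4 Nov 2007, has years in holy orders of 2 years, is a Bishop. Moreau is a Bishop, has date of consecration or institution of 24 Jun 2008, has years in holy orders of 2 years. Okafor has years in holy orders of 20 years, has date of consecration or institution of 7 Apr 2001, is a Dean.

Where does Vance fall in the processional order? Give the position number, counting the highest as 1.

5

By dignity: Andersen, Johansson and Moreau (Bishop); then Okafor and Vance (Dean).
Andersen, Johansson and Moreau all have years in holy orders 2 years, so the next rule applies.
Among Andersen, Johansson and Moreau, by date of consecration or institution (earlier first): Andersen (4 Nov 2007) before Johansson and Moreau (24 Jun 2008).
Among Johansson and Moreau, alphabetically by surname: Johansson before Moreau.
Okafor and Vance both have years in holy orders 20 years, so the next rule applies.
Okafor and Vance both have date of consecration or institution 7 Apr 2001, so the next rule applies.
Among Okafor and Vance, alphabetically by surname: Okafor before Vance.
Order: Andersen, Johansson, Moreau, Okafor, Vance. So position 5.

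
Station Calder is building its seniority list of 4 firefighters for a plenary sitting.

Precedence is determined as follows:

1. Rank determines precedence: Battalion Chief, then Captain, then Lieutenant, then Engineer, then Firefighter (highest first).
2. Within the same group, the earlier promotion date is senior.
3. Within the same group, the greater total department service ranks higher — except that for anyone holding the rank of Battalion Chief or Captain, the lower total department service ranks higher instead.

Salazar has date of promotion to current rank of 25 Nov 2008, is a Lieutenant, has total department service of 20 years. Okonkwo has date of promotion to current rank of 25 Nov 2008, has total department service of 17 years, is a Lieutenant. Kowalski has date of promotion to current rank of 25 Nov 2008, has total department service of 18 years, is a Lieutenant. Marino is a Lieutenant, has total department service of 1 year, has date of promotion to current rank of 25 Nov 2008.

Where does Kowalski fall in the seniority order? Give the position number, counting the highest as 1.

2

By rank: Salazar, Kowalski, Okonkwo and Marino (Lieutenant).
Salazar, Kowalski, Okonkwo and Marino all have date of promotion to current rank 25 Nov 2008, so the next rule applies.
Among Salazar, Kowalski, Okonkwo and Marino, by total department service (higher first): Salazar (20 years) before Kowalski (18 years) before Okonkwo (17 years) before Marino (1 year).
Order: Salazar, Kowalski, Okonkwo, Marino. So position 2.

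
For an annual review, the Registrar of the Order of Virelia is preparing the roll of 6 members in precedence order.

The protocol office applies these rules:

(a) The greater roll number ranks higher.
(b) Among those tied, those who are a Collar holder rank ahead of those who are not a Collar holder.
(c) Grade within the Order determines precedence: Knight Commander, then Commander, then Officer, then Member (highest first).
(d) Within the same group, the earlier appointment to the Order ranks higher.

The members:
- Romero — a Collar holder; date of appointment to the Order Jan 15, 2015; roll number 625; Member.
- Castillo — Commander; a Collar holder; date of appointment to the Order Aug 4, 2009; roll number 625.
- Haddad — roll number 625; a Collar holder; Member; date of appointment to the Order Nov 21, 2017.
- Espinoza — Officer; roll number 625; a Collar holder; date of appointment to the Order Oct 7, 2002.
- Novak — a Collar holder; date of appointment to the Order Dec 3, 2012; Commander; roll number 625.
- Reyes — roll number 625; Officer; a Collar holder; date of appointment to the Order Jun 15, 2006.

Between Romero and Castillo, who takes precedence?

Castillo

By roll number (higher first): Castillo, Novak, Espinoza, Reyes, Romero and Haddad (each 625).
Castillo, Novak, Espinoza, Reyes, Romero and Haddad are each a Collar holder, so the next rule applies.
Among Castillo, Novak, Espinoza, Reyes, Romero and Haddad, by grade within the Order: Castillo and Novak (Commander) before Espinoza and Reyes (Officer) before Romero and Haddad (Member).
Among Castillo and Novak, by date of appointment to the Order (earlier first): Castillo (Aug 4, 2009) before Novak (Dec 3, 2012).
Among Espinoza and Reyes, by date of appointment to the Order (earlier first): Espinoza (Oct 7, 2002) before Reyes (Jun 15, 2006).
Among Romero and Haddad, by date of appointment to the Order (earlier first): Romero (Jan 15, 2015) before Haddad (Nov 21, 2017).
So Castillo takes precedence.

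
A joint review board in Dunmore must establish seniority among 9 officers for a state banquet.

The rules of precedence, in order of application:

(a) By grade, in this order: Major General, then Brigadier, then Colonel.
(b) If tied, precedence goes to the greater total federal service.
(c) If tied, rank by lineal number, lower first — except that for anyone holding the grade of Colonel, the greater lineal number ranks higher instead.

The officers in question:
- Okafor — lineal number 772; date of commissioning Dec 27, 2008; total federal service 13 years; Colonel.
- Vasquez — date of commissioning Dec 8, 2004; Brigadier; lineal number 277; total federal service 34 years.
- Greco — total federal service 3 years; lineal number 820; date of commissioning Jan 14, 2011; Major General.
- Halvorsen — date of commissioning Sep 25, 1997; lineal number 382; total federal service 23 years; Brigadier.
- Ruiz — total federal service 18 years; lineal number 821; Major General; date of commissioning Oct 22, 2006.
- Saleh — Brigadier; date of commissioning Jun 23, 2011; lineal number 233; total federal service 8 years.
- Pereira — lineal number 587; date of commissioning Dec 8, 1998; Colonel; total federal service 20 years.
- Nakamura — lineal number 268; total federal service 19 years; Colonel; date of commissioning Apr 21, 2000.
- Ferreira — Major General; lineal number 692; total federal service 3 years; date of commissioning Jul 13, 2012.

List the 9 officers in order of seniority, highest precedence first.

By grade: Ruiz, Ferreira and Greco (Major General); then Vasquez, Halvorsen and Saleh (Brigadier); then Pereira, Nakamura and Okafor (Colonel).
Among Ruiz, Ferreira and Greco, by total federal service (higher first): Ruiz (18 years) before Ferreira and Greco (3 years).
Among Ferreira and Greco, by lineal number (lower first): Ferreira (692) before Greco (820).
Among Vasquez, Halvorsen and Saleh, by total federal service (higher first): Vasquez (34 years) before Halvorsen (23 years) before Saleh (8 years).
Among Pereira, Nakamura and Okafor, by total federal service (higher first): Pereira (20 years) before Nakamura (19 years) before Okafor (13 years).
Full order: Ruiz, Ferreira, Greco, Vasquez, Halvorsen, Saleh, Pereira, Nakamura, Okafor.

Ruiz, Ferreira, Greco, Vasquez, Halvorsen, Saleh, Pereira, Nakamura, Okafor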